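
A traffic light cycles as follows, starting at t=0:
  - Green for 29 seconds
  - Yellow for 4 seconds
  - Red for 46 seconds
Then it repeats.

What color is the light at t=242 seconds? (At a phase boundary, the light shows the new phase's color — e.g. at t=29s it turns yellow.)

Answer: green

Derivation:
Cycle length = 29 + 4 + 46 = 79s
t = 242, phase_t = 242 mod 79 = 5
5 < 29 (green end) → GREEN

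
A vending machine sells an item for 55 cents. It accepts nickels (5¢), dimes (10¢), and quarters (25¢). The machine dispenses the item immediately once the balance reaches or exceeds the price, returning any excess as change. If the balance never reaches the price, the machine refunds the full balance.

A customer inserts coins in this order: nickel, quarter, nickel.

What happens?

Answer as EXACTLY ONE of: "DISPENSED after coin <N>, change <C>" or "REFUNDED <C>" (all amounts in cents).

Price: 55¢
Coin 1 (nickel, 5¢): balance = 5¢
Coin 2 (quarter, 25¢): balance = 30¢
Coin 3 (nickel, 5¢): balance = 35¢
All coins inserted, balance 35¢ < price 55¢ → REFUND 35¢

Answer: REFUNDED 35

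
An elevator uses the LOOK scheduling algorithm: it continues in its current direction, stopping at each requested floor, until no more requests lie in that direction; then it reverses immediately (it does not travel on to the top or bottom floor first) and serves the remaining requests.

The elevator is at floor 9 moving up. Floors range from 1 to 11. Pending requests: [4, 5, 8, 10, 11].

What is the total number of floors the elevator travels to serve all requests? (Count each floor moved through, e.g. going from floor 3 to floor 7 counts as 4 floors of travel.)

Start at floor 9 moving up, LOOK stop order: [10, 11, 8, 5, 4]
  9 → 10: |10-9| = 1, total = 1
  10 → 11: |11-10| = 1, total = 2
  11 → 8: |8-11| = 3, total = 5
  8 → 5: |5-8| = 3, total = 8
  5 → 4: |4-5| = 1, total = 9

Answer: 9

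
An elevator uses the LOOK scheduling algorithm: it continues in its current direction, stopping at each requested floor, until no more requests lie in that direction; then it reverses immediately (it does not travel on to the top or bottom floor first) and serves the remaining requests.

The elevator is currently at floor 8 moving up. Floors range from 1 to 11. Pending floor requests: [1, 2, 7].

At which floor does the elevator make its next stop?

Answer: 7

Derivation:
Current floor: 8, direction: up
Requests above: []
Requests below: [1, 2, 7]
Moving up but no requests above → reverse; nearest below is max([1, 2, 7]) = 7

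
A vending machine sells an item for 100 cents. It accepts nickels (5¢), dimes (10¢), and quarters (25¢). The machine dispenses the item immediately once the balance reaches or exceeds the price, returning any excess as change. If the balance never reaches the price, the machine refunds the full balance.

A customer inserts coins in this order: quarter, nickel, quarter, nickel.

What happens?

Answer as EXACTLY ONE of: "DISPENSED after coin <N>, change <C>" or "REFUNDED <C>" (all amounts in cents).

Answer: REFUNDED 60

Derivation:
Price: 100¢
Coin 1 (quarter, 25¢): balance = 25¢
Coin 2 (nickel, 5¢): balance = 30¢
Coin 3 (quarter, 25¢): balance = 55¢
Coin 4 (nickel, 5¢): balance = 60¢
All coins inserted, balance 60¢ < price 100¢ → REFUND 60¢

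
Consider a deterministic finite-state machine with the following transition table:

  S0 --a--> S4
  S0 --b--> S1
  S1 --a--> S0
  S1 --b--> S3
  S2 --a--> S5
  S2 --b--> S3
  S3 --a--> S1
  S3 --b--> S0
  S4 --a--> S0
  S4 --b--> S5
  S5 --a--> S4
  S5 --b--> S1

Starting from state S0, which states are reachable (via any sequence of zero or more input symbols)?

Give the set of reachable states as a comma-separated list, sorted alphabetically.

BFS from S0:
  visit S0: S0--a-->S4 (new), S0--b-->S1 (new)
  visit S4: S4--a-->S0 (seen), S4--b-->S5 (new)
  visit S1: S1--a-->S0 (seen), S1--b-->S3 (new)
  visit S5: S5--a-->S4 (seen), S5--b-->S1 (seen)
  visit S3: S3--a-->S1 (seen), S3--b-->S0 (seen)

Answer: S0, S1, S3, S4, S5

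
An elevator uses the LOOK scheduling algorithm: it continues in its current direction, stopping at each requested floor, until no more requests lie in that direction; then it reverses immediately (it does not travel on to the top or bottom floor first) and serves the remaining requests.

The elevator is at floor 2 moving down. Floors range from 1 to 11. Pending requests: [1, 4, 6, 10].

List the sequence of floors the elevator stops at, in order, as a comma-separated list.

Current: 2, moving DOWN
Serve below first (descending): [1]
Then reverse, serve above (ascending): [4, 6, 10]

Answer: 1, 4, 6, 10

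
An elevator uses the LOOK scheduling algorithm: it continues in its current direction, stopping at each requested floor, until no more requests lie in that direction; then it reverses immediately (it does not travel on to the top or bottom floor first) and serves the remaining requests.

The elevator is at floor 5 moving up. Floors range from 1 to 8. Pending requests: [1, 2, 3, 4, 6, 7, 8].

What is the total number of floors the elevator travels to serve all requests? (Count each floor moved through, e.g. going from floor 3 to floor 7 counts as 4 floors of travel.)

Start at floor 5 moving up, LOOK stop order: [6, 7, 8, 4, 3, 2, 1]
  5 → 6: |6-5| = 1, total = 1
  6 → 7: |7-6| = 1, total = 2
  7 → 8: |8-7| = 1, total = 3
  8 → 4: |4-8| = 4, total = 7
  4 → 3: |3-4| = 1, total = 8
  3 → 2: |2-3| = 1, total = 9
  2 → 1: |1-2| = 1, total = 10

Answer: 10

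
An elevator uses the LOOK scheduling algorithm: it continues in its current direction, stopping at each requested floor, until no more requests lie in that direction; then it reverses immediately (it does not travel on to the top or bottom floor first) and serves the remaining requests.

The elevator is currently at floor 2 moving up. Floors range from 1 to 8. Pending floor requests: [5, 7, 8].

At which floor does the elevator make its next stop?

Current floor: 2, direction: up
Requests above: [5, 7, 8]
Requests below: []
Moving up and requests lie above → nearest above is min([5, 7, 8]) = 5

Answer: 5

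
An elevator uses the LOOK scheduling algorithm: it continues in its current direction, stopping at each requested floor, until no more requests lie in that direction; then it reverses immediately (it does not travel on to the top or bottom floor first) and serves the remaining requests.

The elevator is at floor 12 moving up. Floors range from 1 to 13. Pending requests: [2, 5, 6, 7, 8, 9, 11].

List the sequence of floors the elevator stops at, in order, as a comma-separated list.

Current: 12, moving UP
Serve above first (ascending): []
Then reverse, serve below (descending): [11, 9, 8, 7, 6, 5, 2]

Answer: 11, 9, 8, 7, 6, 5, 2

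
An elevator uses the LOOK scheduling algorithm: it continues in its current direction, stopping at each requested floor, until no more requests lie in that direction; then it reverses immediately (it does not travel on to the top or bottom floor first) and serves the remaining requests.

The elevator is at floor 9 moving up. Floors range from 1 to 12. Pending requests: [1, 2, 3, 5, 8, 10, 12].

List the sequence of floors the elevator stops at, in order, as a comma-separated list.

Answer: 10, 12, 8, 5, 3, 2, 1

Derivation:
Current: 9, moving UP
Serve above first (ascending): [10, 12]
Then reverse, serve below (descending): [8, 5, 3, 2, 1]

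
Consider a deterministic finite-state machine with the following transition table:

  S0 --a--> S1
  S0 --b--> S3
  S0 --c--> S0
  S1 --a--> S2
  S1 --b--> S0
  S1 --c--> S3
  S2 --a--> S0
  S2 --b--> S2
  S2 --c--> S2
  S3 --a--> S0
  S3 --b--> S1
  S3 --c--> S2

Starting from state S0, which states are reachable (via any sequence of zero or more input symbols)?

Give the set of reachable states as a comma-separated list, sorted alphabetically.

Answer: S0, S1, S2, S3

Derivation:
BFS from S0:
  visit S0: S0--a-->S1 (new), S0--b-->S3 (new), S0--c-->S0 (seen)
  visit S1: S1--a-->S2 (new), S1--b-->S0 (seen), S1--c-->S3 (seen)
  visit S3: S3--a-->S0 (seen), S3--b-->S1 (seen), S3--c-->S2 (seen)
  visit S2: S2--a-->S0 (seen), S2--b-->S2 (seen), S2--c-->S2 (seen)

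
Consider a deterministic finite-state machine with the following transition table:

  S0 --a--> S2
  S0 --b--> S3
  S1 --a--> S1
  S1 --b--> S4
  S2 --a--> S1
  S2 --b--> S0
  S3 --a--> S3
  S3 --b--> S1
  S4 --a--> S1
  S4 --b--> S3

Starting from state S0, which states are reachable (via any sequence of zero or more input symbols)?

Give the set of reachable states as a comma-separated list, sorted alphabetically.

Answer: S0, S1, S2, S3, S4

Derivation:
BFS from S0:
  visit S0: S0--a-->S2 (new), S0--b-->S3 (new)
  visit S2: S2--a-->S1 (new), S2--b-->S0 (seen)
  visit S3: S3--a-->S3 (seen), S3--b-->S1 (seen)
  visit S1: S1--a-->S1 (seen), S1--b-->S4 (new)
  visit S4: S4--a-->S1 (seen), S4--b-->S3 (seen)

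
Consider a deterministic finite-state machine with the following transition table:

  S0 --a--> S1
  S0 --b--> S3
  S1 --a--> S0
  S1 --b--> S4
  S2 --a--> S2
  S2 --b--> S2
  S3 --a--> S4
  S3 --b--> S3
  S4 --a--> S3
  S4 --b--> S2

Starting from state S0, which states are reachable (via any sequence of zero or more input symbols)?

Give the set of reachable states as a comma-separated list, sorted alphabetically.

Answer: S0, S1, S2, S3, S4

Derivation:
BFS from S0:
  visit S0: S0--a-->S1 (new), S0--b-->S3 (new)
  visit S1: S1--a-->S0 (seen), S1--b-->S4 (new)
  visit S3: S3--a-->S4 (seen), S3--b-->S3 (seen)
  visit S4: S4--a-->S3 (seen), S4--b-->S2 (new)
  visit S2: S2--a-->S2 (seen), S2--b-->S2 (seen)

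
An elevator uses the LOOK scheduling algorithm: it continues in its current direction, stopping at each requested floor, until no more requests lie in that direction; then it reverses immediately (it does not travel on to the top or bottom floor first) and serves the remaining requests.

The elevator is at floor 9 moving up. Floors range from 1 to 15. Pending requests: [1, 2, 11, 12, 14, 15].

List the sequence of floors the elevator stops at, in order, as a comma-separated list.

Answer: 11, 12, 14, 15, 2, 1

Derivation:
Current: 9, moving UP
Serve above first (ascending): [11, 12, 14, 15]
Then reverse, serve below (descending): [2, 1]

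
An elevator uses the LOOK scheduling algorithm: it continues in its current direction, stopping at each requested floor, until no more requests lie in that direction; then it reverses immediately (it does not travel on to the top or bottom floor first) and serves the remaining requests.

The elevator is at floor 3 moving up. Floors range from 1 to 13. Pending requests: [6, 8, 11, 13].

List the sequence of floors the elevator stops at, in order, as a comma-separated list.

Answer: 6, 8, 11, 13

Derivation:
Current: 3, moving UP
Serve above first (ascending): [6, 8, 11, 13]
Then reverse, serve below (descending): []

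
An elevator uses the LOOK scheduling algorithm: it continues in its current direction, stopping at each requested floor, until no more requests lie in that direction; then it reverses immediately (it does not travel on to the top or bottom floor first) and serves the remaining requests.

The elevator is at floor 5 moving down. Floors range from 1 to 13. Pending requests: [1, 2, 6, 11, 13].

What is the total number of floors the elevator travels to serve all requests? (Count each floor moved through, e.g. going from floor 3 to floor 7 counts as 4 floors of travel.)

Answer: 16

Derivation:
Start at floor 5 moving down, LOOK stop order: [2, 1, 6, 11, 13]
  5 → 2: |2-5| = 3, total = 3
  2 → 1: |1-2| = 1, total = 4
  1 → 6: |6-1| = 5, total = 9
  6 → 11: |11-6| = 5, total = 14
  11 → 13: |13-11| = 2, total = 16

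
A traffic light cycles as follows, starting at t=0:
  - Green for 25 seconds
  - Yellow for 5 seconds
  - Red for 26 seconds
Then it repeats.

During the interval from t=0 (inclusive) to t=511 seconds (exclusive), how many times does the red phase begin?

Answer: 9

Derivation:
Cycle = 25+5+26 = 56s
red phase starts at t = k*56 + 30 for k=0,1,2,...
Need k*56+30 < 511 → k < 8.589
k ∈ {0, ..., 8} → 9 starts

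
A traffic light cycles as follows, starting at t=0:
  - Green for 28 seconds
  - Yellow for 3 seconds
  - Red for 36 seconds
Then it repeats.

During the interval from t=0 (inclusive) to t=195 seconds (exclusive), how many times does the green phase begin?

Answer: 3

Derivation:
Cycle = 28+3+36 = 67s
green phase starts at t = k*67 + 0 for k=0,1,2,...
Need k*67+0 < 195 → k < 2.910
k ∈ {0, ..., 2} → 3 starts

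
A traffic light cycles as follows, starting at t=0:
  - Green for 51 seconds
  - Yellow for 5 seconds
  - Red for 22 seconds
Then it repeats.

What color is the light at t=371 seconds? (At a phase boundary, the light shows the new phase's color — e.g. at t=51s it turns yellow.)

Cycle length = 51 + 5 + 22 = 78s
t = 371, phase_t = 371 mod 78 = 59
59 >= 56 → RED

Answer: red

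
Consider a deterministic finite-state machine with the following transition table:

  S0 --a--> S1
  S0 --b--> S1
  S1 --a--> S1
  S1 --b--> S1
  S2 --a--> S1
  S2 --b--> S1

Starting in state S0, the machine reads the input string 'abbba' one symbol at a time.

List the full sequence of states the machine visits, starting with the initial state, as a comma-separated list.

Answer: S0, S1, S1, S1, S1, S1

Derivation:
Start: S0
  read 'a': S0 --a--> S1
  read 'b': S1 --b--> S1
  read 'b': S1 --b--> S1
  read 'b': S1 --b--> S1
  read 'a': S1 --a--> S1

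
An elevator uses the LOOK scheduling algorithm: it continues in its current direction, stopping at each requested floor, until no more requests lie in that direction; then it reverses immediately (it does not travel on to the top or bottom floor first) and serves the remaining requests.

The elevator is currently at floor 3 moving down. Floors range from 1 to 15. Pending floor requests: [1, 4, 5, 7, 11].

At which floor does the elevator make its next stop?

Answer: 1

Derivation:
Current floor: 3, direction: down
Requests above: [4, 5, 7, 11]
Requests below: [1]
Moving down and requests lie below → nearest below is max([1]) = 1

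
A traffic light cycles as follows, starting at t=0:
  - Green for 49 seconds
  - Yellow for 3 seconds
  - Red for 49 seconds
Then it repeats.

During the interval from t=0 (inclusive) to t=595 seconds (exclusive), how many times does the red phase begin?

Cycle = 49+3+49 = 101s
red phase starts at t = k*101 + 52 for k=0,1,2,...
Need k*101+52 < 595 → k < 5.376
k ∈ {0, ..., 5} → 6 starts

Answer: 6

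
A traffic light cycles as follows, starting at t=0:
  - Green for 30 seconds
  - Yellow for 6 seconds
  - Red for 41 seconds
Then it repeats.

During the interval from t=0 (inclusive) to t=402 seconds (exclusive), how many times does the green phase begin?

Answer: 6

Derivation:
Cycle = 30+6+41 = 77s
green phase starts at t = k*77 + 0 for k=0,1,2,...
Need k*77+0 < 402 → k < 5.221
k ∈ {0, ..., 5} → 6 starts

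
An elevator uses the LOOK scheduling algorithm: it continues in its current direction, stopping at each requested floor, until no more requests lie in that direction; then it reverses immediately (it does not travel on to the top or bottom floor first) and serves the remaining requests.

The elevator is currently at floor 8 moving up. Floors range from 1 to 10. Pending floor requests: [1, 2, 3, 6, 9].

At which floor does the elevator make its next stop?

Answer: 9

Derivation:
Current floor: 8, direction: up
Requests above: [9]
Requests below: [1, 2, 3, 6]
Moving up and requests lie above → nearest above is min([9]) = 9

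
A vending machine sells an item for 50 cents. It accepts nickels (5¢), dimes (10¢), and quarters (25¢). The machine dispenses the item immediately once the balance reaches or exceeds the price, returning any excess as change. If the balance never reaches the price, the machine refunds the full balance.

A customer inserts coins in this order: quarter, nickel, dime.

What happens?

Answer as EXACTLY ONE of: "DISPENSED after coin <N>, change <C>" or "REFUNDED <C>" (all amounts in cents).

Answer: REFUNDED 40

Derivation:
Price: 50¢
Coin 1 (quarter, 25¢): balance = 25¢
Coin 2 (nickel, 5¢): balance = 30¢
Coin 3 (dime, 10¢): balance = 40¢
All coins inserted, balance 40¢ < price 50¢ → REFUND 40¢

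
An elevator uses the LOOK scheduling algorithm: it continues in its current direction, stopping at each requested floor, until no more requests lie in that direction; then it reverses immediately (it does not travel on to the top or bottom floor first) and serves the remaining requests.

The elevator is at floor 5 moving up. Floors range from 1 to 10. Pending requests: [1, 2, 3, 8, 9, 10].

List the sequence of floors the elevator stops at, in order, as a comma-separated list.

Current: 5, moving UP
Serve above first (ascending): [8, 9, 10]
Then reverse, serve below (descending): [3, 2, 1]

Answer: 8, 9, 10, 3, 2, 1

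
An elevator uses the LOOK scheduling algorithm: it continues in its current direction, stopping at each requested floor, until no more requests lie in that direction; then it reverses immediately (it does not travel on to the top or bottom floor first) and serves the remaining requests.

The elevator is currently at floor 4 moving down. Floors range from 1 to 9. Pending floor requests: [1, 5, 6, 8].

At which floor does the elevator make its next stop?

Answer: 1

Derivation:
Current floor: 4, direction: down
Requests above: [5, 6, 8]
Requests below: [1]
Moving down and requests lie below → nearest below is max([1]) = 1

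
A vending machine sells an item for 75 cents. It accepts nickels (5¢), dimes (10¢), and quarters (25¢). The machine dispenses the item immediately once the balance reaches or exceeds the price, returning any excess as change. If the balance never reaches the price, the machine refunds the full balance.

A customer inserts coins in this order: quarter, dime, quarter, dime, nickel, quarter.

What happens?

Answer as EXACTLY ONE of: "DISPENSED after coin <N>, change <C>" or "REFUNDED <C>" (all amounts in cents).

Price: 75¢
Coin 1 (quarter, 25¢): balance = 25¢
Coin 2 (dime, 10¢): balance = 35¢
Coin 3 (quarter, 25¢): balance = 60¢
Coin 4 (dime, 10¢): balance = 70¢
Coin 5 (nickel, 5¢): balance = 75¢
  → balance >= price → DISPENSE, change = 75 - 75 = 0¢

Answer: DISPENSED after coin 5, change 0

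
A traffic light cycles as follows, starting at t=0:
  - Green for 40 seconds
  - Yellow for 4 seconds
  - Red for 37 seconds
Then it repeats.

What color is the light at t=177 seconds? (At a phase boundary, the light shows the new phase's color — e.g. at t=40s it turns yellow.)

Cycle length = 40 + 4 + 37 = 81s
t = 177, phase_t = 177 mod 81 = 15
15 < 40 (green end) → GREEN

Answer: green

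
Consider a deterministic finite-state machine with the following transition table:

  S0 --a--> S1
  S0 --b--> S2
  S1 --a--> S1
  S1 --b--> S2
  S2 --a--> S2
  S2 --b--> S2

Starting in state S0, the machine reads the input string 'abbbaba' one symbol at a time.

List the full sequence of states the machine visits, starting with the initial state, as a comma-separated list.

Start: S0
  read 'a': S0 --a--> S1
  read 'b': S1 --b--> S2
  read 'b': S2 --b--> S2
  read 'b': S2 --b--> S2
  read 'a': S2 --a--> S2
  read 'b': S2 --b--> S2
  read 'a': S2 --a--> S2

Answer: S0, S1, S2, S2, S2, S2, S2, S2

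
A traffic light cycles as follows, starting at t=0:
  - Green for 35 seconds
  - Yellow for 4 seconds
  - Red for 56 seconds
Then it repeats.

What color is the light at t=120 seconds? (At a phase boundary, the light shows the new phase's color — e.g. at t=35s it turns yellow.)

Answer: green

Derivation:
Cycle length = 35 + 4 + 56 = 95s
t = 120, phase_t = 120 mod 95 = 25
25 < 35 (green end) → GREEN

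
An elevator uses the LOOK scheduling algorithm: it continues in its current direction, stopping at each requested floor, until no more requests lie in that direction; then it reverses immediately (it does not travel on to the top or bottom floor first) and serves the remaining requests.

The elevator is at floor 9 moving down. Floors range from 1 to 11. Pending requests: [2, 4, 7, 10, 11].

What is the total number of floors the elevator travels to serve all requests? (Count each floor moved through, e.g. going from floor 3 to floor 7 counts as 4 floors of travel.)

Start at floor 9 moving down, LOOK stop order: [7, 4, 2, 10, 11]
  9 → 7: |7-9| = 2, total = 2
  7 → 4: |4-7| = 3, total = 5
  4 → 2: |2-4| = 2, total = 7
  2 → 10: |10-2| = 8, total = 15
  10 → 11: |11-10| = 1, total = 16

Answer: 16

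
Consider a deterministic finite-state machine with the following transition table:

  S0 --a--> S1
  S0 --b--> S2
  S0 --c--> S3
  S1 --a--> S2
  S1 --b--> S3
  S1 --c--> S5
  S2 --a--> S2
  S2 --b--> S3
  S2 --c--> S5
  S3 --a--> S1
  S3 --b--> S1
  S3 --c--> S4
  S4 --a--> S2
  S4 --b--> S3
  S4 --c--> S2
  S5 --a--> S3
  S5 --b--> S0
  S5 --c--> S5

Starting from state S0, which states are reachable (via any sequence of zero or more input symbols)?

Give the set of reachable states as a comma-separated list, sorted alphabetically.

BFS from S0:
  visit S0: S0--a-->S1 (new), S0--b-->S2 (new), S0--c-->S3 (new)
  visit S1: S1--a-->S2 (seen), S1--b-->S3 (seen), S1--c-->S5 (new)
  visit S2: S2--a-->S2 (seen), S2--b-->S3 (seen), S2--c-->S5 (seen)
  visit S3: S3--a-->S1 (seen), S3--b-->S1 (seen), S3--c-->S4 (new)
  visit S5: S5--a-->S3 (seen), S5--b-->S0 (seen), S5--c-->S5 (seen)
  visit S4: S4--a-->S2 (seen), S4--b-->S3 (seen), S4--c-->S2 (seen)

Answer: S0, S1, S2, S3, S4, S5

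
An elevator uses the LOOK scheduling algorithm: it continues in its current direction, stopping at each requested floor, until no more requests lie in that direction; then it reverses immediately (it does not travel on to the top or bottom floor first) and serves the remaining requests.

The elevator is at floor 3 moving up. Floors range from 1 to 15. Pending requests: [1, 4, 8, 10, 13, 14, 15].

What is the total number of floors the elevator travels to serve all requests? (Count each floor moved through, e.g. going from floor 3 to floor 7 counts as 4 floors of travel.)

Start at floor 3 moving up, LOOK stop order: [4, 8, 10, 13, 14, 15, 1]
  3 → 4: |4-3| = 1, total = 1
  4 → 8: |8-4| = 4, total = 5
  8 → 10: |10-8| = 2, total = 7
  10 → 13: |13-10| = 3, total = 10
  13 → 14: |14-13| = 1, total = 11
  14 → 15: |15-14| = 1, total = 12
  15 → 1: |1-15| = 14, total = 26

Answer: 26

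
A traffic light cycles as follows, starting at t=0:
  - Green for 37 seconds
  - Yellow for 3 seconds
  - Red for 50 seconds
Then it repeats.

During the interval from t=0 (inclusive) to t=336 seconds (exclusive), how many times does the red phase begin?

Answer: 4

Derivation:
Cycle = 37+3+50 = 90s
red phase starts at t = k*90 + 40 for k=0,1,2,...
Need k*90+40 < 336 → k < 3.289
k ∈ {0, ..., 3} → 4 starts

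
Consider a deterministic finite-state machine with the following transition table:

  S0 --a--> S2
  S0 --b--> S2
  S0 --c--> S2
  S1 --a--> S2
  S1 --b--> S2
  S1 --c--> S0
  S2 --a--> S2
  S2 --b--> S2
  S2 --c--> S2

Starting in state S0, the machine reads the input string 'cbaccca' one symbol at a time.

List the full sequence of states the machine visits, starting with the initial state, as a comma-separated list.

Answer: S0, S2, S2, S2, S2, S2, S2, S2

Derivation:
Start: S0
  read 'c': S0 --c--> S2
  read 'b': S2 --b--> S2
  read 'a': S2 --a--> S2
  read 'c': S2 --c--> S2
  read 'c': S2 --c--> S2
  read 'c': S2 --c--> S2
  read 'a': S2 --a--> S2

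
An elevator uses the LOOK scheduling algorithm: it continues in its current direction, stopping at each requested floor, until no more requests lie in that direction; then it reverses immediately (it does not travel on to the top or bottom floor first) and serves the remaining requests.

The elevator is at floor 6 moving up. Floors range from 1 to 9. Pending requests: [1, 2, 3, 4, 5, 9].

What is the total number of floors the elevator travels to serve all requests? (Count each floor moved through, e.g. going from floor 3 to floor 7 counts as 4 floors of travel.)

Answer: 11

Derivation:
Start at floor 6 moving up, LOOK stop order: [9, 5, 4, 3, 2, 1]
  6 → 9: |9-6| = 3, total = 3
  9 → 5: |5-9| = 4, total = 7
  5 → 4: |4-5| = 1, total = 8
  4 → 3: |3-4| = 1, total = 9
  3 → 2: |2-3| = 1, total = 10
  2 → 1: |1-2| = 1, total = 11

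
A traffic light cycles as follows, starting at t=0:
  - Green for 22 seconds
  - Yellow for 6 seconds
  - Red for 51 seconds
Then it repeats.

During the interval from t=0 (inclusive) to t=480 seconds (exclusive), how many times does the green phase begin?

Answer: 7

Derivation:
Cycle = 22+6+51 = 79s
green phase starts at t = k*79 + 0 for k=0,1,2,...
Need k*79+0 < 480 → k < 6.076
k ∈ {0, ..., 6} → 7 starts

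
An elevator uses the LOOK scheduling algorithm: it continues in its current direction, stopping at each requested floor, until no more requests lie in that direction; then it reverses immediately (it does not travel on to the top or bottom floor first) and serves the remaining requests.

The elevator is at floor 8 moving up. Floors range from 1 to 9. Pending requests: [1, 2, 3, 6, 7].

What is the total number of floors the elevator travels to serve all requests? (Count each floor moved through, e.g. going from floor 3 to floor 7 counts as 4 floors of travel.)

Answer: 7

Derivation:
Start at floor 8 moving up, LOOK stop order: [7, 6, 3, 2, 1]
  8 → 7: |7-8| = 1, total = 1
  7 → 6: |6-7| = 1, total = 2
  6 → 3: |3-6| = 3, total = 5
  3 → 2: |2-3| = 1, total = 6
  2 → 1: |1-2| = 1, total = 7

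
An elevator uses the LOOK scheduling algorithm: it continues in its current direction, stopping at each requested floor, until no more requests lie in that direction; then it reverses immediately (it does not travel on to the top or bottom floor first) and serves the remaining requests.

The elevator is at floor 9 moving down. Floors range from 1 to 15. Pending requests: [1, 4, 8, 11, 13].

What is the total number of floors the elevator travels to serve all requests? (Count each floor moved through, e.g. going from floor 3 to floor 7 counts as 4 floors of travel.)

Start at floor 9 moving down, LOOK stop order: [8, 4, 1, 11, 13]
  9 → 8: |8-9| = 1, total = 1
  8 → 4: |4-8| = 4, total = 5
  4 → 1: |1-4| = 3, total = 8
  1 → 11: |11-1| = 10, total = 18
  11 → 13: |13-11| = 2, total = 20

Answer: 20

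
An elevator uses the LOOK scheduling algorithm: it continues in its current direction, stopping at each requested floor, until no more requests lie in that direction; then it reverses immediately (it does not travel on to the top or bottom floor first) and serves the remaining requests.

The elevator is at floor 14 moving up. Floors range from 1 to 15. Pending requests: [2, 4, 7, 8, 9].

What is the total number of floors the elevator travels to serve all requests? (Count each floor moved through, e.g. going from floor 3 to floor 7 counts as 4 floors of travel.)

Answer: 12

Derivation:
Start at floor 14 moving up, LOOK stop order: [9, 8, 7, 4, 2]
  14 → 9: |9-14| = 5, total = 5
  9 → 8: |8-9| = 1, total = 6
  8 → 7: |7-8| = 1, total = 7
  7 → 4: |4-7| = 3, total = 10
  4 → 2: |2-4| = 2, total = 12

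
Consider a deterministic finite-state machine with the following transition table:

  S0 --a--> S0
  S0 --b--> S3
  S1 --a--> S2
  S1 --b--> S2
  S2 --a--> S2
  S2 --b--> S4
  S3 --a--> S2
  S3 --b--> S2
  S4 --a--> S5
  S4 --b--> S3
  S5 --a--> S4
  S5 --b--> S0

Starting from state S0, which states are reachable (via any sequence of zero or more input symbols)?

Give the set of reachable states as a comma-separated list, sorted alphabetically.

BFS from S0:
  visit S0: S0--a-->S0 (seen), S0--b-->S3 (new)
  visit S3: S3--a-->S2 (new), S3--b-->S2 (seen)
  visit S2: S2--a-->S2 (seen), S2--b-->S4 (new)
  visit S4: S4--a-->S5 (new), S4--b-->S3 (seen)
  visit S5: S5--a-->S4 (seen), S5--b-->S0 (seen)

Answer: S0, S2, S3, S4, S5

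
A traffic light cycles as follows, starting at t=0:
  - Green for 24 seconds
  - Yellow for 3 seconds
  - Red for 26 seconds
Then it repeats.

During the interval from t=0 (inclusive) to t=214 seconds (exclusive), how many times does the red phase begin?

Answer: 4

Derivation:
Cycle = 24+3+26 = 53s
red phase starts at t = k*53 + 27 for k=0,1,2,...
Need k*53+27 < 214 → k < 3.528
k ∈ {0, ..., 3} → 4 starts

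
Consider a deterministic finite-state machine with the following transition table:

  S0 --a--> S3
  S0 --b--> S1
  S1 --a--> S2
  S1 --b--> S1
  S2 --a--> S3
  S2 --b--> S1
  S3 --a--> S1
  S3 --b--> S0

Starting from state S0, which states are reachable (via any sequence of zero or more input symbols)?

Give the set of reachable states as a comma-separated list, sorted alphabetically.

Answer: S0, S1, S2, S3

Derivation:
BFS from S0:
  visit S0: S0--a-->S3 (new), S0--b-->S1 (new)
  visit S3: S3--a-->S1 (seen), S3--b-->S0 (seen)
  visit S1: S1--a-->S2 (new), S1--b-->S1 (seen)
  visit S2: S2--a-->S3 (seen), S2--b-->S1 (seen)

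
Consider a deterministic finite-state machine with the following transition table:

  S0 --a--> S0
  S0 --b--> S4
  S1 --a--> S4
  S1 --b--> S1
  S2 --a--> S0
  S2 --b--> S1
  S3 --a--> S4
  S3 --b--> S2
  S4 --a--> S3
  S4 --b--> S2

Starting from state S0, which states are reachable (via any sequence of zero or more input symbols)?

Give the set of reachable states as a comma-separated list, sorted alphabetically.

BFS from S0:
  visit S0: S0--a-->S0 (seen), S0--b-->S4 (new)
  visit S4: S4--a-->S3 (new), S4--b-->S2 (new)
  visit S3: S3--a-->S4 (seen), S3--b-->S2 (seen)
  visit S2: S2--a-->S0 (seen), S2--b-->S1 (new)
  visit S1: S1--a-->S4 (seen), S1--b-->S1 (seen)

Answer: S0, S1, S2, S3, S4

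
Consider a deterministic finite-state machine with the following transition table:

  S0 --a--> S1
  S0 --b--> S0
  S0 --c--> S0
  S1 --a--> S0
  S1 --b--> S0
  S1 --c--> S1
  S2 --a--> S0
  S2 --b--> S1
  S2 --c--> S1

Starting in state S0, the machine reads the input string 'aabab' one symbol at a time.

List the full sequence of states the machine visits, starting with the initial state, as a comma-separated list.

Start: S0
  read 'a': S0 --a--> S1
  read 'a': S1 --a--> S0
  read 'b': S0 --b--> S0
  read 'a': S0 --a--> S1
  read 'b': S1 --b--> S0

Answer: S0, S1, S0, S0, S1, S0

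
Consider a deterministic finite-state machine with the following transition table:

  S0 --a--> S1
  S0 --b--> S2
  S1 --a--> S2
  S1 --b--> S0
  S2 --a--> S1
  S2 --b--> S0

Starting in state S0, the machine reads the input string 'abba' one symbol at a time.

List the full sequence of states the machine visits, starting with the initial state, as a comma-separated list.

Answer: S0, S1, S0, S2, S1

Derivation:
Start: S0
  read 'a': S0 --a--> S1
  read 'b': S1 --b--> S0
  read 'b': S0 --b--> S2
  read 'a': S2 --a--> S1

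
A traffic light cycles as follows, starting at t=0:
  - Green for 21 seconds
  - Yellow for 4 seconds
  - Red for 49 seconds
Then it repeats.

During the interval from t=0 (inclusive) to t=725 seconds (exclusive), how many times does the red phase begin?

Answer: 10

Derivation:
Cycle = 21+4+49 = 74s
red phase starts at t = k*74 + 25 for k=0,1,2,...
Need k*74+25 < 725 → k < 9.459
k ∈ {0, ..., 9} → 10 starts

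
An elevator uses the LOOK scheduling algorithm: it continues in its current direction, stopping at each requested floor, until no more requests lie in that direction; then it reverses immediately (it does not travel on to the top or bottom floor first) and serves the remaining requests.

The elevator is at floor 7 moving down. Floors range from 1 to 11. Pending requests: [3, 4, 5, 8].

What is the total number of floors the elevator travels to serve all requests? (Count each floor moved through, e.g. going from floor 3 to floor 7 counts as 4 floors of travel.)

Start at floor 7 moving down, LOOK stop order: [5, 4, 3, 8]
  7 → 5: |5-7| = 2, total = 2
  5 → 4: |4-5| = 1, total = 3
  4 → 3: |3-4| = 1, total = 4
  3 → 8: |8-3| = 5, total = 9

Answer: 9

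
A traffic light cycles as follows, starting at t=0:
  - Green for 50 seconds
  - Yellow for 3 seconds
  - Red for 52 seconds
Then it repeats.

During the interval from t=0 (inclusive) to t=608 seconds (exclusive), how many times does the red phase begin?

Cycle = 50+3+52 = 105s
red phase starts at t = k*105 + 53 for k=0,1,2,...
Need k*105+53 < 608 → k < 5.286
k ∈ {0, ..., 5} → 6 starts

Answer: 6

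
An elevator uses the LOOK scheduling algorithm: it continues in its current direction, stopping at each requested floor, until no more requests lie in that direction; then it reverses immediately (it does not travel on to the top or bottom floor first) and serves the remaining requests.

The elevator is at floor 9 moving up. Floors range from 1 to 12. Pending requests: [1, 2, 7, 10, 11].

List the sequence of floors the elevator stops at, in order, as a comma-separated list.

Current: 9, moving UP
Serve above first (ascending): [10, 11]
Then reverse, serve below (descending): [7, 2, 1]

Answer: 10, 11, 7, 2, 1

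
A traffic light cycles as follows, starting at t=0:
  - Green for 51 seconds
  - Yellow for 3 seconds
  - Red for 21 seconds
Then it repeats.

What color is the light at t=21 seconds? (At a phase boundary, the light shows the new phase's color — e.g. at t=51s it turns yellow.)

Answer: green

Derivation:
Cycle length = 51 + 3 + 21 = 75s
t = 21, phase_t = 21 mod 75 = 21
21 < 51 (green end) → GREEN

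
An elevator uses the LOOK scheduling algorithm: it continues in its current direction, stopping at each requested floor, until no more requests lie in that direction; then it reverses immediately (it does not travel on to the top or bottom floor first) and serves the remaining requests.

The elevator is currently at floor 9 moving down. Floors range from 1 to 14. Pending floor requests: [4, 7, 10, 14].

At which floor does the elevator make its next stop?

Answer: 7

Derivation:
Current floor: 9, direction: down
Requests above: [10, 14]
Requests below: [4, 7]
Moving down and requests lie below → nearest below is max([4, 7]) = 7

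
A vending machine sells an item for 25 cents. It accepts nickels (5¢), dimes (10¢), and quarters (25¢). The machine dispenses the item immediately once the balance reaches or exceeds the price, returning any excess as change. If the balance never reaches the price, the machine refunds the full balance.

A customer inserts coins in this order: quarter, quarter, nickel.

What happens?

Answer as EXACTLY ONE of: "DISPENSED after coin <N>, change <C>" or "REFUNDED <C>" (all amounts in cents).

Answer: DISPENSED after coin 1, change 0

Derivation:
Price: 25¢
Coin 1 (quarter, 25¢): balance = 25¢
  → balance >= price → DISPENSE, change = 25 - 25 = 0¢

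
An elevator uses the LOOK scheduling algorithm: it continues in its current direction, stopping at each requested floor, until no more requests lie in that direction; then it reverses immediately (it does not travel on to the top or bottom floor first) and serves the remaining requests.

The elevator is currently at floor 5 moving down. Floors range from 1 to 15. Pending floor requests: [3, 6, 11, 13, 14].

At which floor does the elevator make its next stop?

Current floor: 5, direction: down
Requests above: [6, 11, 13, 14]
Requests below: [3]
Moving down and requests lie below → nearest below is max([3]) = 3

Answer: 3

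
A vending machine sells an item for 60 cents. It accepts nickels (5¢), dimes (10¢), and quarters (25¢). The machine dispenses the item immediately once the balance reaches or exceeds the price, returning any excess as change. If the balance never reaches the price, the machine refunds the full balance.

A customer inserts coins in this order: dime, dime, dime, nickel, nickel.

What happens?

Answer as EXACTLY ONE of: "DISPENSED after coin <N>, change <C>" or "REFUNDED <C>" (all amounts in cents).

Answer: REFUNDED 40

Derivation:
Price: 60¢
Coin 1 (dime, 10¢): balance = 10¢
Coin 2 (dime, 10¢): balance = 20¢
Coin 3 (dime, 10¢): balance = 30¢
Coin 4 (nickel, 5¢): balance = 35¢
Coin 5 (nickel, 5¢): balance = 40¢
All coins inserted, balance 40¢ < price 60¢ → REFUND 40¢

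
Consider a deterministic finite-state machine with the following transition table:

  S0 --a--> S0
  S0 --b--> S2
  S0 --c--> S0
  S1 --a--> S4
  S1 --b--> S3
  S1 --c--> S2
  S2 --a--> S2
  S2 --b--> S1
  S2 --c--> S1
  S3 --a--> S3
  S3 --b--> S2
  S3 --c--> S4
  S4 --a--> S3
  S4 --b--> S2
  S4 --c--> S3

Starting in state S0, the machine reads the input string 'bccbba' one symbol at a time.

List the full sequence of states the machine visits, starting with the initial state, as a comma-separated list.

Answer: S0, S2, S1, S2, S1, S3, S3

Derivation:
Start: S0
  read 'b': S0 --b--> S2
  read 'c': S2 --c--> S1
  read 'c': S1 --c--> S2
  read 'b': S2 --b--> S1
  read 'b': S1 --b--> S3
  read 'a': S3 --a--> S3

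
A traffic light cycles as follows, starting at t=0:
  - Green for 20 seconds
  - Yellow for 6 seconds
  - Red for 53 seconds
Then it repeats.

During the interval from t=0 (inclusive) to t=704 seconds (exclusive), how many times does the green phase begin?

Cycle = 20+6+53 = 79s
green phase starts at t = k*79 + 0 for k=0,1,2,...
Need k*79+0 < 704 → k < 8.911
k ∈ {0, ..., 8} → 9 starts

Answer: 9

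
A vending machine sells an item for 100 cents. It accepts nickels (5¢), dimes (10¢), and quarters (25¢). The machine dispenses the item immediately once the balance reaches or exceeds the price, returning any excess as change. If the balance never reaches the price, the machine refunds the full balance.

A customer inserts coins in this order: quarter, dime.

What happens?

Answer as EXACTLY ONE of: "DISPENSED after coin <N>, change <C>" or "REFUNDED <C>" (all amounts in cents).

Price: 100¢
Coin 1 (quarter, 25¢): balance = 25¢
Coin 2 (dime, 10¢): balance = 35¢
All coins inserted, balance 35¢ < price 100¢ → REFUND 35¢

Answer: REFUNDED 35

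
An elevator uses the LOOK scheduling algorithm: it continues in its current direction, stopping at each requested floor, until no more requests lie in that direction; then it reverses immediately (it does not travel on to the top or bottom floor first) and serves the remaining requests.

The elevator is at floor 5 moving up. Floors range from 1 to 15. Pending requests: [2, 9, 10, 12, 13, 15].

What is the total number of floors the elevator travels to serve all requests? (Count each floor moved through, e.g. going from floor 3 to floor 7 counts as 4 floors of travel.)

Start at floor 5 moving up, LOOK stop order: [9, 10, 12, 13, 15, 2]
  5 → 9: |9-5| = 4, total = 4
  9 → 10: |10-9| = 1, total = 5
  10 → 12: |12-10| = 2, total = 7
  12 → 13: |13-12| = 1, total = 8
  13 → 15: |15-13| = 2, total = 10
  15 → 2: |2-15| = 13, total = 23

Answer: 23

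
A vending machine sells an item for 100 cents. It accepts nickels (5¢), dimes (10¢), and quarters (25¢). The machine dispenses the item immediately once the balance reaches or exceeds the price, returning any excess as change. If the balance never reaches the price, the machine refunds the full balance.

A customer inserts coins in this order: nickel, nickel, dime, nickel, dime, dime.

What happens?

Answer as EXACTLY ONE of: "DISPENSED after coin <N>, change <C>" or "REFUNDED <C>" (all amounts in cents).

Price: 100¢
Coin 1 (nickel, 5¢): balance = 5¢
Coin 2 (nickel, 5¢): balance = 10¢
Coin 3 (dime, 10¢): balance = 20¢
Coin 4 (nickel, 5¢): balance = 25¢
Coin 5 (dime, 10¢): balance = 35¢
Coin 6 (dime, 10¢): balance = 45¢
All coins inserted, balance 45¢ < price 100¢ → REFUND 45¢

Answer: REFUNDED 45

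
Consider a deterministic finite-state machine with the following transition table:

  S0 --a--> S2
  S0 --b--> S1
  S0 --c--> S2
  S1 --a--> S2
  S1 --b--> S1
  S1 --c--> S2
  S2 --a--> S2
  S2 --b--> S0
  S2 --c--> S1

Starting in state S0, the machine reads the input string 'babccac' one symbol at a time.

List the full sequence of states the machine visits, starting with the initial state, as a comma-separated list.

Answer: S0, S1, S2, S0, S2, S1, S2, S1

Derivation:
Start: S0
  read 'b': S0 --b--> S1
  read 'a': S1 --a--> S2
  read 'b': S2 --b--> S0
  read 'c': S0 --c--> S2
  read 'c': S2 --c--> S1
  read 'a': S1 --a--> S2
  read 'c': S2 --c--> S1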